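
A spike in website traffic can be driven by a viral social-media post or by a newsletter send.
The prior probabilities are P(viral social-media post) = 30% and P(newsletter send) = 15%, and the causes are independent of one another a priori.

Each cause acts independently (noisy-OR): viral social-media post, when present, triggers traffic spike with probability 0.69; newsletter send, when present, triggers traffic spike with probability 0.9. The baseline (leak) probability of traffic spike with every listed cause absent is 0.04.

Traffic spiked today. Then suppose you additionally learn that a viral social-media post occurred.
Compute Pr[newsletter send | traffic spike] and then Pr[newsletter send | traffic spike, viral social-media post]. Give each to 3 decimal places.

Pr[newsletter send | traffic spike] ≈ 0.406; Pr[newsletter send | traffic spike, viral social-media post] ≈ 0.196

Under noisy-OR, P(traffic spike | causes) = 1 − (1−0.04)·∏(1−qᵢ) over the active causes.
By total probability over the 4 (viral social-media post, newsletter send) configurations:
  P(traffic spike) = 0.04×0.7×0.85 + 0.904×0.7×0.15 + 0.7024×0.3×0.85 + 0.97024×0.3×0.15
        = 0.023800 + 0.094920 + 0.179112 + 0.043661 = 0.341493
Configurations with newsletter send contribute 0.138581, so
  P(newsletter send | traffic spike) = 0.138581 / 0.341493 ≈ 0.406

Now also conditioning on viral social-media post=true:
Enumerate both values of newsletter send and weight by the priors:
  P(traffic spike | viral social-media post) = 0.7024*0.85 + 0.97024*0.15
        = 0.597040 + 0.145536 = 0.742576
Keeping only the newsletter send-present terms gives 0.145536, so
  P(newsletter send | traffic spike, viral social-media post) = 0.145536 / 0.742576 ≈ 0.196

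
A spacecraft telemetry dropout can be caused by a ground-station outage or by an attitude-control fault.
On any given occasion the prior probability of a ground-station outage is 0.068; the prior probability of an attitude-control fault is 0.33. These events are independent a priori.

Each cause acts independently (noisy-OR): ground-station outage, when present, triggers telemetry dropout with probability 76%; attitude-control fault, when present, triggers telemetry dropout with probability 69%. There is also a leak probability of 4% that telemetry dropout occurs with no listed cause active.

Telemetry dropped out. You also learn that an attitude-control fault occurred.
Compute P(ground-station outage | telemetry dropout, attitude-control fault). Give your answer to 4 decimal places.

Under noisy-OR, P(telemetry dropout | causes) = 1 − (1−0.04)·∏(1−qᵢ) over the active causes.
Sum P(telemetry dropout|·) weighted by the priors over both values of ground-station outage:
  P(telemetry dropout | attitude-control fault) = 0.7024×0.932 + 0.928576×0.068
        = 0.654637 + 0.063143 = 0.717780
The terms with ground-station outage present sum to 0.063143, so
  P(ground-station outage | telemetry dropout, attitude-control fault) = 0.063143 / 0.717780 ≈ 0.0880

P(ground-station outage | telemetry dropout, attitude-control fault) ≈ 0.0880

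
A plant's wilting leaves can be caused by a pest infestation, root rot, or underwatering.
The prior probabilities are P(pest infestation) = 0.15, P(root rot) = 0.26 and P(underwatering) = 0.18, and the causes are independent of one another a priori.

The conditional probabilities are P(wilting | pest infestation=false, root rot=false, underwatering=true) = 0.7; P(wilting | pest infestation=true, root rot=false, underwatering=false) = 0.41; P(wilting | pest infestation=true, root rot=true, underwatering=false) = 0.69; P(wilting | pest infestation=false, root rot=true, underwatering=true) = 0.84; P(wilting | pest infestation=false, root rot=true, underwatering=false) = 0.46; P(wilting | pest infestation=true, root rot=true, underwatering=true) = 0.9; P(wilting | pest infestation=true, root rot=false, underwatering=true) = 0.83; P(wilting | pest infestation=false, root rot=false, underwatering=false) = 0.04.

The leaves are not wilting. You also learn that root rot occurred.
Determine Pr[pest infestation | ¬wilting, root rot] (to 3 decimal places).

Pr[pest infestation | ¬wilting, root rot] ≈ 0.092

Weight on pest infestation=true, given the evidence: 0.038130 + 0.002700 = 0.040830
The normalizing constant is 0.54*0.85*0.82 + 0.16*0.85*0.18 + 0.31*0.15*0.82 + 0.1*0.15*0.18 = 0.441690
Posterior = 0.040830 / 0.441690 ≈ 0.092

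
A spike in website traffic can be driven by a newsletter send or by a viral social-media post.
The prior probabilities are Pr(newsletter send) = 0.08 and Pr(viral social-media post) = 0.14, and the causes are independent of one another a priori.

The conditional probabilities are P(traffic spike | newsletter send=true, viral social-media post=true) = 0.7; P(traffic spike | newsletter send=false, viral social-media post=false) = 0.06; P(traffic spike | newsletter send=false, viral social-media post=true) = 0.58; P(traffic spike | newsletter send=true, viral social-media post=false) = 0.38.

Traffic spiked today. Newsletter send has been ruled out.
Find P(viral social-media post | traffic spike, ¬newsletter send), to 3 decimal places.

For the numerator, keep only viral social-media post=true terms: 0.58·0.14 = 0.081200
The normalizing constant is 0.06·0.86 + 0.58·0.14 = 0.132800
Posterior = 0.081200 / 0.132800 ≈ 0.611

P(viral social-media post | traffic spike, ¬newsletter send) ≈ 0.611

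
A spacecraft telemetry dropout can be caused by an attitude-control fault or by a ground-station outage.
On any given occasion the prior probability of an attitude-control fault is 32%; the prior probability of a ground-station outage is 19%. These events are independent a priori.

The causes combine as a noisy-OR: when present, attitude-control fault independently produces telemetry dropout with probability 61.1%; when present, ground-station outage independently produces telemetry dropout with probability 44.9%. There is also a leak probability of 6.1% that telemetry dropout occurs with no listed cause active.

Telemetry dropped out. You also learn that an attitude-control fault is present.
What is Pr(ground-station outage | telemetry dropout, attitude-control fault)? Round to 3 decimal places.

Pr(ground-station outage | telemetry dropout, attitude-control fault) ≈ 0.228

Under noisy-OR, P(telemetry dropout | causes) = 1 − (1−0.061)·∏(1−qᵢ) over the active causes.
Numerator (weight on configurations with ground-station outage): 0.798736*0.19 = 0.151760
The normalizing constant is 0.634729*0.81 + 0.798736*0.19 = 0.665890
P(ground-station outage | telemetry dropout, attitude-control fault) = 0.151760/0.665890 ≈ 0.228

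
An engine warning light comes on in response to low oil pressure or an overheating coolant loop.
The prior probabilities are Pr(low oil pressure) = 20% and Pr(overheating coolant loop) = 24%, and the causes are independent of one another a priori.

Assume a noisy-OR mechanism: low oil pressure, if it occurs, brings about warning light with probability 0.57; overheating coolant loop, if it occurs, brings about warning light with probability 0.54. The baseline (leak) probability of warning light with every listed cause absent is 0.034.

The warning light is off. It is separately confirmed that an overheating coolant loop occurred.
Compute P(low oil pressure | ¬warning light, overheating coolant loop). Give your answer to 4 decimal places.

Under noisy-OR, P(warning light | causes) = 1 − (1−0.034)·∏(1−qᵢ) over the active causes.
Weight on low oil pressure=true, given the evidence: 0.191075×0.2 = 0.038215
The normalizing constant is 0.44436×0.8 + 0.191075×0.2 = 0.393703
Posterior = 0.038215 / 0.393703 ≈ 0.0971

P(low oil pressure | ¬warning light, overheating coolant loop) ≈ 0.0971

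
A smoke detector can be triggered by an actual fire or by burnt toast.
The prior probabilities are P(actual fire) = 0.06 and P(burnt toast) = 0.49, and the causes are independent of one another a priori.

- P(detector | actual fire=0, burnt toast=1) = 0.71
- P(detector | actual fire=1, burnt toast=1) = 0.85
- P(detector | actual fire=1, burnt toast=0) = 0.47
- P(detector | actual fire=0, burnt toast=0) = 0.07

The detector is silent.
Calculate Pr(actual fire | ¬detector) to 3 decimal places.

P(¬detector) = 0.93×0.94×0.51 + 0.29×0.94×0.49 + 0.53×0.06×0.51 + 0.15×0.06×0.49 = 0.445842 + 0.133574 + 0.016218 + 0.004410 = 0.600044
Restricting to configurations with actual fire present: 0.016218 + 0.004410 = 0.020628.
Hence the posterior is 0.020628/0.600044 ≈ 0.034.

Pr(actual fire | ¬detector) ≈ 0.034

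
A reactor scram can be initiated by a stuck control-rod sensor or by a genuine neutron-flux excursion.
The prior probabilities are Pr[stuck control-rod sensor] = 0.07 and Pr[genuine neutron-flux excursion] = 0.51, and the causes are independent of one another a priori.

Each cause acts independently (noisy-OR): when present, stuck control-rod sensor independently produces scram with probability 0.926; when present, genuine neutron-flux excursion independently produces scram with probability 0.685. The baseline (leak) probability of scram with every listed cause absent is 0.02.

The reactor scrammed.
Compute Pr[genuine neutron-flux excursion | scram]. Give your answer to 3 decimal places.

Pr[genuine neutron-flux excursion | scram] ≈ 0.899

Under noisy-OR, P(scram | causes) = 1 − (1−0.02)·∏(1−qᵢ) over the active causes.
By total probability over the 4 (stuck control-rod sensor, genuine neutron-flux excursion) configurations:
  P(scram) = 0.02*0.93*0.49 + 0.6913*0.93*0.51 + 0.92748*0.07*0.49 + 0.977156*0.07*0.51
        = 0.009114 + 0.327884 + 0.031813 + 0.034884 = 0.403695
The terms with genuine neutron-flux excursion present sum to 0.362768, so
  P(genuine neutron-flux excursion | scram) = 0.362768 / 0.403695 ≈ 0.899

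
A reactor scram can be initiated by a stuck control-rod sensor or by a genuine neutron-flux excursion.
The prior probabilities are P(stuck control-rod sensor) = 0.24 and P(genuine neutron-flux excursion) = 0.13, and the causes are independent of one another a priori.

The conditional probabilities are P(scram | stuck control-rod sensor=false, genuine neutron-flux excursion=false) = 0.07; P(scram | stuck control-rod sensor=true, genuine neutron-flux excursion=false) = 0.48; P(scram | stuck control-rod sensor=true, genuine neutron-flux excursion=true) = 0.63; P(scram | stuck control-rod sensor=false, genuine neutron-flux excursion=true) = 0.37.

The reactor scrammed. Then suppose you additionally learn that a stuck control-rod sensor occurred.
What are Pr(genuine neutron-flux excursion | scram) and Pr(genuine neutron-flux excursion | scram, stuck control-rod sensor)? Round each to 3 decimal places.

Pr(genuine neutron-flux excursion | scram) ≈ 0.277; Pr(genuine neutron-flux excursion | scram, stuck control-rod sensor) ≈ 0.164

Numerator (weight on configurations with genuine neutron-flux excursion): 0.036556 + 0.019656 = 0.056212
Normalizer over all consistent configurations: 0.07×0.76×0.87 + 0.37×0.76×0.13 + 0.48×0.24×0.87 + 0.63×0.24×0.13 = 0.202720
P(genuine neutron-flux excursion | scram) = 0.056212/0.202720 ≈ 0.277

Now also conditioning on stuck control-rod sensor=true:
P(scram | stuck control-rod sensor) = 0.48*0.87 + 0.63*0.13 = 0.417600 + 0.081900 = 0.499500
Of this, 0.081900 comes from 0.63*0.13 (the genuine neutron-flux excursion=true cases).
P(genuine neutron-flux excursion | scram, stuck control-rod sensor) = 0.081900 / 0.499500 ≈ 0.164
The drop from 0.277 to 0.164 is the explaining-away (discounting) effect.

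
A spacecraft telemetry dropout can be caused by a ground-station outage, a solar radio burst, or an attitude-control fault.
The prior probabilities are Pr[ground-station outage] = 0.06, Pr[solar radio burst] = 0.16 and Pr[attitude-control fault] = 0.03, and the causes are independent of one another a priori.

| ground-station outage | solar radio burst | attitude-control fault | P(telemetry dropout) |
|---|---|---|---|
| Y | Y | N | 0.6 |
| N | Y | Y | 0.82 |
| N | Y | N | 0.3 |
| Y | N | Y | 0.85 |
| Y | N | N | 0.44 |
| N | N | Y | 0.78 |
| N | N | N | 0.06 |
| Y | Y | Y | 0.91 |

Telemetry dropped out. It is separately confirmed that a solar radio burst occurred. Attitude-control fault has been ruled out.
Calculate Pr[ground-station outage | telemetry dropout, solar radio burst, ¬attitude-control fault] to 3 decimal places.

Pr[ground-station outage | telemetry dropout, solar radio burst, ¬attitude-control fault] ≈ 0.113

Enumerate both values of ground-station outage and weight by the priors:
  P(telemetry dropout | solar radio burst, ¬attitude-control fault) = 0.3×0.94 + 0.6×0.06
        = 0.282000 + 0.036000 = 0.318000
Configurations with ground-station outage contribute 0.036000, so
  P(ground-station outage | telemetry dropout, solar radio burst, ¬attitude-control fault) = 0.036000 / 0.318000 ≈ 0.113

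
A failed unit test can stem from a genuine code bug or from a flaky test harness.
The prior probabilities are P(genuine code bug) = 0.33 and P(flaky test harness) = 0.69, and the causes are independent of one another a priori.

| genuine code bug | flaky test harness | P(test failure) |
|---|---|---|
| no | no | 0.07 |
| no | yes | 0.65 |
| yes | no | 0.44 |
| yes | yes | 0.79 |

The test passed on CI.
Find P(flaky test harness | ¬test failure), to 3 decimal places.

P(flaky test harness | ¬test failure) ≈ 0.456

By total probability over the 4 (genuine code bug, flaky test harness) configurations:
  P(¬test failure) = 0.93*0.67*0.31 + 0.35*0.67*0.69 + 0.56*0.33*0.31 + 0.21*0.33*0.69
        = 0.193161 + 0.161805 + 0.057288 + 0.047817 = 0.460071
Configurations with flaky test harness contribute 0.209622, so
  P(flaky test harness | ¬test failure) = 0.209622 / 0.460071 ≈ 0.456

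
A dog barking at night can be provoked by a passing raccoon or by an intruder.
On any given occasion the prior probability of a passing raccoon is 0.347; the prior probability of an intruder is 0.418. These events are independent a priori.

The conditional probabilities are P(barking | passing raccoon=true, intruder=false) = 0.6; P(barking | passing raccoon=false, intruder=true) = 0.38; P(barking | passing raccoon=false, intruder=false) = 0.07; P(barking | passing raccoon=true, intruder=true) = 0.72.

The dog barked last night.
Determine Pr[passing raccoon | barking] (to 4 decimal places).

Weight on passing raccoon=true, given the evidence: 0.121172 + 0.104433 = 0.225605
The normalizing constant is 0.07*0.653*0.582 + 0.38*0.653*0.418 + 0.6*0.347*0.582 + 0.72*0.347*0.418 = 0.355931
Posterior = 0.225605 / 0.355931 ≈ 0.6338

Pr[passing raccoon | barking] ≈ 0.6338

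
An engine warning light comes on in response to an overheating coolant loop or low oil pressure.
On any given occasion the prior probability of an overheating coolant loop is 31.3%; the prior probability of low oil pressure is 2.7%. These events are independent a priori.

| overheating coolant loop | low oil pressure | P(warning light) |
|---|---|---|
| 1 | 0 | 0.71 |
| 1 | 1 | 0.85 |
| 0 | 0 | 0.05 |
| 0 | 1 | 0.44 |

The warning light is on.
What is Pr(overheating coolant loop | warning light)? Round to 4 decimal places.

Pr(overheating coolant loop | warning light) ≈ 0.8431

Numerator (weight on configurations with overheating coolant loop): 0.216230 + 0.007183 = 0.223413
Denominator P(warning light): 0.05·0.687·0.973 + 0.44·0.687·0.027 + 0.71·0.313·0.973 + 0.85·0.313·0.027 = 0.264998
Posterior = 0.223413 / 0.264998 ≈ 0.8431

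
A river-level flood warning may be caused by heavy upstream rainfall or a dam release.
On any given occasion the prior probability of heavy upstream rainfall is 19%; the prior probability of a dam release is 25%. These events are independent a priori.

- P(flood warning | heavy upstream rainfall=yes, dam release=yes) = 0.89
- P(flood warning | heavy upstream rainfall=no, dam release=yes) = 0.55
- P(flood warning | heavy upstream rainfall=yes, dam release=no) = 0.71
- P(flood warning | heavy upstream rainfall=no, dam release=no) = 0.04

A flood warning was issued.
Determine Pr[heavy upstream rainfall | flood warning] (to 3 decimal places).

Weight on heavy upstream rainfall=true, given the evidence: 0.101175 + 0.042275 = 0.143450
Denominator P(flood warning): 0.04·0.81·0.75 + 0.55·0.81·0.25 + 0.71·0.19·0.75 + 0.89·0.19·0.25 = 0.279125
P(heavy upstream rainfall | flood warning) = 0.143450/0.279125 ≈ 0.514

Pr[heavy upstream rainfall | flood warning] ≈ 0.514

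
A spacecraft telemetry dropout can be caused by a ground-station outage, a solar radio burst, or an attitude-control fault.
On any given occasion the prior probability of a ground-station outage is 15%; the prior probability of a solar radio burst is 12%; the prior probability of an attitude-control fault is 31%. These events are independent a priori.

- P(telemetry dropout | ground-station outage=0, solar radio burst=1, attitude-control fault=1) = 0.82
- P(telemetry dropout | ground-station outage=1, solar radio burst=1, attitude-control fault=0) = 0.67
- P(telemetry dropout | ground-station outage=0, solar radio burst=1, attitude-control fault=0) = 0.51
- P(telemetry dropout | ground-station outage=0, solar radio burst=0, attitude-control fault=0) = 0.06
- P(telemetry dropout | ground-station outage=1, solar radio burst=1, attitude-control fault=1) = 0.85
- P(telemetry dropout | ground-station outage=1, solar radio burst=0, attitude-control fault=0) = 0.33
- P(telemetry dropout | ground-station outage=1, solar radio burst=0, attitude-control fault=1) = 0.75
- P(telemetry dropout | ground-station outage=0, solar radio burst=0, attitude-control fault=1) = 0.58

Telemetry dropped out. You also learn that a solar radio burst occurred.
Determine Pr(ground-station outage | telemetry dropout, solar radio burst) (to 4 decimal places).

Enumerate the 4 (ground-station outage, attitude-control fault) configurations and weight by the priors:
  P(telemetry dropout | solar radio burst) = 0.51×0.85×0.69 + 0.82×0.85×0.31 + 0.67×0.15×0.69 + 0.85×0.15×0.31
        = 0.299115 + 0.216070 + 0.069345 + 0.039525 = 0.624055
Keeping only the ground-station outage-present terms gives 0.108870, so
  P(ground-station outage | telemetry dropout, solar radio burst) = 0.108870 / 0.624055 ≈ 0.1745

Pr(ground-station outage | telemetry dropout, solar radio burst) ≈ 0.1745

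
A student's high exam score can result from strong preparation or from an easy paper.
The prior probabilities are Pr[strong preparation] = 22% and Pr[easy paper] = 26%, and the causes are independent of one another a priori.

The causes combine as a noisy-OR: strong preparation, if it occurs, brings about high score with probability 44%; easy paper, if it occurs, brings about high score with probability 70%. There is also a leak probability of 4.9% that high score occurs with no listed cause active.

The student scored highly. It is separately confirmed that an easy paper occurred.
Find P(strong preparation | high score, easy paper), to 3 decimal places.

Under noisy-OR, P(high score | causes) = 1 − (1−0.049)·∏(1−qᵢ) over the active causes.
Sum P(high score|·) weighted by the priors over both values of strong preparation:
  P(high score | easy paper) = 0.7147·0.78 + 0.840232·0.22
        = 0.557466 + 0.184851 = 0.742317
Configurations with strong preparation contribute 0.184851, so
  P(strong preparation | high score, easy paper) = 0.184851 / 0.742317 ≈ 0.249

P(strong preparation | high score, easy paper) ≈ 0.249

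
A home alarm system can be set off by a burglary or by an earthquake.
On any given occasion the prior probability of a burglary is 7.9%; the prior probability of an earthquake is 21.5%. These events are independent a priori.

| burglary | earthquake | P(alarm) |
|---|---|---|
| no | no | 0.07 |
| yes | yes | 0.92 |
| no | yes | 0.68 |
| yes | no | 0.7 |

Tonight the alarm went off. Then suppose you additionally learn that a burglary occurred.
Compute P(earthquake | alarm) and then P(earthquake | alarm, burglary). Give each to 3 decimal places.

P(earthquake | alarm) ≈ 0.615; P(earthquake | alarm, burglary) ≈ 0.265

P(alarm) = 0.07·0.921·0.785 + 0.68·0.921·0.215 + 0.7·0.079·0.785 + 0.92·0.079·0.215 = 0.050609 + 0.134650 + 0.043410 + 0.015626 = 0.244295
The earthquake-present share is 0.134650 + 0.015626 = 0.150276.
Hence the posterior is 0.150276/0.244295 ≈ 0.615.

Now condition on the additional information:
Numerator (weight on configurations with earthquake): 0.92·0.215 = 0.197800
The normalizing constant is 0.7·0.785 + 0.92·0.215 = 0.747300
P(earthquake | alarm, burglary) = 0.197800/0.747300 ≈ 0.265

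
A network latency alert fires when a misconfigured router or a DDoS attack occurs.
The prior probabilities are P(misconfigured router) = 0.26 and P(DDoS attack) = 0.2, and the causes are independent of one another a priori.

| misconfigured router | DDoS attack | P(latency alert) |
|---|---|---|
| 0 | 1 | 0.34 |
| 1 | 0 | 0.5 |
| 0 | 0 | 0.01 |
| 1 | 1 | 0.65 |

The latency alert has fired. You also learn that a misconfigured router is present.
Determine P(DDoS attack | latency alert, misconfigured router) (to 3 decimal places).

Numerator (weight on configurations with DDoS attack): 0.65×0.2 = 0.130000
The normalizing constant is 0.5×0.8 + 0.65×0.2 = 0.530000
P(DDoS attack | latency alert, misconfigured router) = 0.130000/0.530000 ≈ 0.245

P(DDoS attack | latency alert, misconfigured router) ≈ 0.245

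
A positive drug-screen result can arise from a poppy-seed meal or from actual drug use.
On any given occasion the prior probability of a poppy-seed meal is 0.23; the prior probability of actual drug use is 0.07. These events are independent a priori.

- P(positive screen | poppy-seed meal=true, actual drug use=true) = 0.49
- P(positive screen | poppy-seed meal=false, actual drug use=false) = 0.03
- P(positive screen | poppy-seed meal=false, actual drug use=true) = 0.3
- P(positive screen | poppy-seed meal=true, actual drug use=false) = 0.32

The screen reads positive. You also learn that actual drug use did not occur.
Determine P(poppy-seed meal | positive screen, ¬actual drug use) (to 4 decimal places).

P(poppy-seed meal | positive screen, ¬actual drug use) ≈ 0.7611

For the numerator, keep only poppy-seed meal=true terms: 0.32×0.23 = 0.073600
Denominator P(positive screen | ¬actual drug use): 0.03×0.77 + 0.32×0.23 = 0.096700
P(poppy-seed meal | positive screen, ¬actual drug use) = 0.073600/0.096700 ≈ 0.7611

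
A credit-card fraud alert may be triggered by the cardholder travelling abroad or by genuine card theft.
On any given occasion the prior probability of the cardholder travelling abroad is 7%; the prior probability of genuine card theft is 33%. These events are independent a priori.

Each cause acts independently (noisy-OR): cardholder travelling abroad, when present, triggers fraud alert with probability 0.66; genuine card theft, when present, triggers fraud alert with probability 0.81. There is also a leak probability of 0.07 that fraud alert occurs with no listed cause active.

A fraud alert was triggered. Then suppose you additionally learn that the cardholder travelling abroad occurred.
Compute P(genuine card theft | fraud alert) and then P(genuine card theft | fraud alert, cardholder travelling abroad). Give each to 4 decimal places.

P(genuine card theft | fraud alert) ≈ 0.7838; P(genuine card theft | fraud alert, cardholder travelling abroad) ≈ 0.4037

Under noisy-OR, P(fraud alert | causes) = 1 − (1−0.07)·∏(1−qᵢ) over the active causes.
Enumerate the 4 (cardholder travelling abroad, genuine card theft) configurations and weight by the priors:
  P(fraud alert) = 0.07×0.93×0.67 + 0.8233×0.93×0.33 + 0.6838×0.07×0.67 + 0.939922×0.07×0.33
        = 0.043617 + 0.252671 + 0.032070 + 0.021712 = 0.350070
Configurations with genuine card theft contribute 0.274383, so
  P(genuine card theft | fraud alert) = 0.274383 / 0.350070 ≈ 0.7838

Now also conditioning on cardholder travelling abroad=true:
P(fraud alert | cardholder travelling abroad) = 0.6838·0.67 + 0.939922·0.33 = 0.458146 + 0.310174 = 0.768320
Restricting to configurations with genuine card theft present: 0.939922·0.33 = 0.310174.
P(genuine card theft | fraud alert, cardholder travelling abroad) = 0.310174 / 0.768320 ≈ 0.4037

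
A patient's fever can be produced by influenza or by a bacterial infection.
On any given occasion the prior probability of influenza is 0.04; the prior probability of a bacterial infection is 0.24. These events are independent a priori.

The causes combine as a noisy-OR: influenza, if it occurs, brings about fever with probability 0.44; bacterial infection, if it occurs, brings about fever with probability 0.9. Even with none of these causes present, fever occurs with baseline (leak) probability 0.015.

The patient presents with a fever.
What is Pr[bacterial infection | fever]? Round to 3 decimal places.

Pr[bacterial infection | fever] ≈ 0.898

Under noisy-OR, P(fever | causes) = 1 − (1−0.015)·∏(1−qᵢ) over the active causes.
By total probability over the 4 (influenza, bacterial infection) configurations:
  P(fever) = 0.015·0.96·0.76 + 0.9015·0.96·0.24 + 0.4484·0.04·0.76 + 0.94484·0.04·0.24
        = 0.010944 + 0.207706 + 0.013631 + 0.009070 = 0.241351
Configurations with bacterial infection contribute 0.216776, so
  P(bacterial infection | fever) = 0.216776 / 0.241351 ≈ 0.898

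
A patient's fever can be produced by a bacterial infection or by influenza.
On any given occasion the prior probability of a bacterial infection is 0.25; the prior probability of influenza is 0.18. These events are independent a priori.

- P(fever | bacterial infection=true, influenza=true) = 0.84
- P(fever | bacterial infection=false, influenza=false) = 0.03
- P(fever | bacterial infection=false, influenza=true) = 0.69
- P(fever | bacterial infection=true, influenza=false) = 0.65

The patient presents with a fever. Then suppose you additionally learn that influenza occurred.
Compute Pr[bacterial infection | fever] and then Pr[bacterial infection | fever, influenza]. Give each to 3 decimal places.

Pr[bacterial infection | fever] ≈ 0.605; Pr[bacterial infection | fever, influenza] ≈ 0.289

P(fever) = 0.03·0.75·0.82 + 0.69·0.75·0.18 + 0.65·0.25·0.82 + 0.84·0.25·0.18 = 0.018450 + 0.093150 + 0.133250 + 0.037800 = 0.282650
The bacterial infection-present share is 0.133250 + 0.037800 = 0.171050.
So P(bacterial infection | fever) = 0.171050/0.282650 ≈ 0.605.

Now condition on the additional information:
Sum P(fever|·) weighted by the priors over both values of bacterial infection:
  P(fever | influenza) = 0.69*0.75 + 0.84*0.25
        = 0.517500 + 0.210000 = 0.727500
Configurations with bacterial infection contribute 0.210000, so
  P(bacterial infection | fever, influenza) = 0.210000 / 0.727500 ≈ 0.289
This is intercausal reasoning (explaining away): once influenza accounts for the fever, bacterial infection becomes less likely.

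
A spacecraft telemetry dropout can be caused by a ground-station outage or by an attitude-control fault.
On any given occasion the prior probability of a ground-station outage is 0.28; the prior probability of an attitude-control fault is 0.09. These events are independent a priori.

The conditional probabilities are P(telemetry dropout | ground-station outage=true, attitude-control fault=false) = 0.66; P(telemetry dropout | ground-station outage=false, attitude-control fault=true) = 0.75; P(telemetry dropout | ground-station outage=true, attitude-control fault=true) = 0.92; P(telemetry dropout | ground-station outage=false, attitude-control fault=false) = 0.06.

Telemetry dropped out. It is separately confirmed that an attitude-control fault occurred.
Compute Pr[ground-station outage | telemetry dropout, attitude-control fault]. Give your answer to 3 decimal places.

By total probability over both values of ground-station outage:
  P(telemetry dropout | attitude-control fault) = 0.75·0.72 + 0.92·0.28
        = 0.540000 + 0.257600 = 0.797600
Configurations with ground-station outage contribute 0.257600, so
  P(ground-station outage | telemetry dropout, attitude-control fault) = 0.257600 / 0.797600 ≈ 0.323

Pr[ground-station outage | telemetry dropout, attitude-control fault] ≈ 0.323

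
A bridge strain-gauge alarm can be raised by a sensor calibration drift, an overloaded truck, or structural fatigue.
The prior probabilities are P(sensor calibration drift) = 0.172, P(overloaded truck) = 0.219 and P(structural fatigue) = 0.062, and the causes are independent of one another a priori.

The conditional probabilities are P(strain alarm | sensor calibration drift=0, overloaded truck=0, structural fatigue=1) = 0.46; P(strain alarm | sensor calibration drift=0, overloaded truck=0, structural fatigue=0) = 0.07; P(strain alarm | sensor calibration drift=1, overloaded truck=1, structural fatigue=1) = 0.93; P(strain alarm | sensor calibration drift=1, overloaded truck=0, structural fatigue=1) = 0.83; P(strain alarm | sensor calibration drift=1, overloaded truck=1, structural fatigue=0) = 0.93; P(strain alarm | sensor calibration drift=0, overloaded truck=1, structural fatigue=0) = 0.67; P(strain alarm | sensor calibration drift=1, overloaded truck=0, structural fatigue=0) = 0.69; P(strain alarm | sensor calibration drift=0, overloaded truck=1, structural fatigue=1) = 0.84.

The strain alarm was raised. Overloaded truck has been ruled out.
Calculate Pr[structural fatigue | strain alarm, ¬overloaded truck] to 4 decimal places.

Pr[structural fatigue | strain alarm, ¬overloaded truck] ≈ 0.1638

For the numerator, keep only structural fatigue=true terms: 0.023615 + 0.008851 = 0.032466
Normalizer over all consistent configurations: 0.07×0.828×0.938 + 0.46×0.828×0.062 + 0.69×0.172×0.938 + 0.83×0.172×0.062 = 0.198154
P(structural fatigue | strain alarm, ¬overloaded truck) = 0.032466/0.198154 ≈ 0.1638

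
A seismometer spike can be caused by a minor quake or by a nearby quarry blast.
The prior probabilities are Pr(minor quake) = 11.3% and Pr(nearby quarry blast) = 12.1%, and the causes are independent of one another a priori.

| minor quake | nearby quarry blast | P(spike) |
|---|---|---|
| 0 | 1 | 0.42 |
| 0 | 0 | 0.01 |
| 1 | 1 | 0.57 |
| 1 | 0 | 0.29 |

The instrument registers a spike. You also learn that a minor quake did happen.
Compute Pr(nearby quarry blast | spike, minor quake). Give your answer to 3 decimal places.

Pr(nearby quarry blast | spike, minor quake) ≈ 0.213

Sum P(spike|·) weighted by the priors over both values of nearby quarry blast:
  P(spike | minor quake) = 0.29×0.879 + 0.57×0.121
        = 0.254910 + 0.068970 = 0.323880
The terms with nearby quarry blast present sum to 0.068970, so
  P(nearby quarry blast | spike, minor quake) = 0.068970 / 0.323880 ≈ 0.213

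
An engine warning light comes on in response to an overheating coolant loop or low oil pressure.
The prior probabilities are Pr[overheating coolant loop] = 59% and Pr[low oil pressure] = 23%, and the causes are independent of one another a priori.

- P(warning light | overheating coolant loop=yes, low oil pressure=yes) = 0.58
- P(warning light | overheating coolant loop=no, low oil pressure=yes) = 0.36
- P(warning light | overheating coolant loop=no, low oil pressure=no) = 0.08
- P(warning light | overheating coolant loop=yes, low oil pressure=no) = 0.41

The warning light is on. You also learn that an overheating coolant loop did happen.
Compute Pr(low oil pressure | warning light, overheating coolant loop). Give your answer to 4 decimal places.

By total probability over both values of low oil pressure:
  P(warning light | overheating coolant loop) = 0.41×0.77 + 0.58×0.23
        = 0.315700 + 0.133400 = 0.449100
Configurations with low oil pressure contribute 0.133400, so
  P(low oil pressure | warning light, overheating coolant loop) = 0.133400 / 0.449100 ≈ 0.2970

Pr(low oil pressure | warning light, overheating coolant loop) ≈ 0.2970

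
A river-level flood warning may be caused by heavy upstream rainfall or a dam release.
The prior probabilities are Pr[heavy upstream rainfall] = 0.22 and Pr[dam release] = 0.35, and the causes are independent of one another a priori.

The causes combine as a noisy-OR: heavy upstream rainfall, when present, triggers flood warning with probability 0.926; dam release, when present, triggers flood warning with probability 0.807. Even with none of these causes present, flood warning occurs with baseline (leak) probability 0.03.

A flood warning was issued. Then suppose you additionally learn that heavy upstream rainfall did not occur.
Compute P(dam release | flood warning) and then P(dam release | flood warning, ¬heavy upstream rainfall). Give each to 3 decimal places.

Under noisy-OR, P(flood warning | causes) = 1 − (1−0.03)·∏(1−qᵢ) over the active causes.
P(flood warning) = 0.03×0.78×0.65 + 0.81279×0.78×0.35 + 0.92822×0.22×0.65 + 0.986146×0.22×0.35 = 0.015210 + 0.221892 + 0.132735 + 0.075933 = 0.445770
The dam release-present share is 0.221892 + 0.075933 = 0.297825.
Hence the posterior is 0.297825/0.445770 ≈ 0.668.

Now condition on the additional information:
Numerator (weight on configurations with dam release): 0.81279·0.35 = 0.284476
Normalizer over all consistent configurations: 0.03·0.65 + 0.81279·0.35 = 0.303976
Posterior = 0.284476 / 0.303976 ≈ 0.936

P(dam release | flood warning) ≈ 0.668; P(dam release | flood warning, ¬heavy upstream rainfall) ≈ 0.936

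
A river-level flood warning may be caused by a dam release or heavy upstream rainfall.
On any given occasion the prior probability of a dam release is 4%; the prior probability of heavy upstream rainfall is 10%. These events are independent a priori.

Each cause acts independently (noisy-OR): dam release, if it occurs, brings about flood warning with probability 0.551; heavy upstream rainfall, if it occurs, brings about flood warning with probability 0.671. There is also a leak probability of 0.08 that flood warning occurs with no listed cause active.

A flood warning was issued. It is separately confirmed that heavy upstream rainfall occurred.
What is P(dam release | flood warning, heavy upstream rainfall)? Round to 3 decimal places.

Under noisy-OR, P(flood warning | causes) = 1 − (1−0.08)·∏(1−qᵢ) over the active causes.
Sum P(flood warning|·) weighted by the priors over both values of dam release:
  P(flood warning | heavy upstream rainfall) = 0.69732×0.96 + 0.864097×0.04
        = 0.669427 + 0.034564 = 0.703991
Configurations with dam release contribute 0.034564, so
  P(dam release | flood warning, heavy upstream rainfall) = 0.034564 / 0.703991 ≈ 0.049

P(dam release | flood warning, heavy upstream rainfall) ≈ 0.049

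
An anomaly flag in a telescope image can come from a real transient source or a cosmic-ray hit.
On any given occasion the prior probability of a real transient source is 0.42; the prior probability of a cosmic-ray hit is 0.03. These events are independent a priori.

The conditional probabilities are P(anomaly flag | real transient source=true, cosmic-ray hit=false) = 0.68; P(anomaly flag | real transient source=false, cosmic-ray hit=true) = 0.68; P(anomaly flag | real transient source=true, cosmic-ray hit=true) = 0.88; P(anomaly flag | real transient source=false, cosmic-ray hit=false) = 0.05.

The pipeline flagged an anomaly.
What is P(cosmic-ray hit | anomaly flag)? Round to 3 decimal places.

P(anomaly flag) = 0.05*0.58*0.97 + 0.68*0.58*0.03 + 0.68*0.42*0.97 + 0.88*0.42*0.03 = 0.028130 + 0.011832 + 0.277032 + 0.011088 = 0.328082
The cosmic-ray hit-present share is 0.011832 + 0.011088 = 0.022920.
P(cosmic-ray hit | anomaly flag) = 0.022920 / 0.328082 ≈ 0.070

P(cosmic-ray hit | anomaly flag) ≈ 0.070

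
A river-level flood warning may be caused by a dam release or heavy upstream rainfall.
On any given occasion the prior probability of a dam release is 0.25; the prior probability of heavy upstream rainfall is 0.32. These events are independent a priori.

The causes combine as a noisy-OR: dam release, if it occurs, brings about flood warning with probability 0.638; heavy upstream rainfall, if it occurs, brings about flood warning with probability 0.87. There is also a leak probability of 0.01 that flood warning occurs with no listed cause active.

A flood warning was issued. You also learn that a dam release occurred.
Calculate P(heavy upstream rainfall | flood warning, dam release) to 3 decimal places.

P(heavy upstream rainfall | flood warning, dam release) ≈ 0.412

Under noisy-OR, P(flood warning | causes) = 1 − (1−0.01)·∏(1−qᵢ) over the active causes.
For the numerator, keep only heavy upstream rainfall=true terms: 0.953411×0.32 = 0.305092
The normalizing constant is 0.64162×0.68 + 0.953411×0.32 = 0.741394
Posterior = 0.305092 / 0.741394 ≈ 0.412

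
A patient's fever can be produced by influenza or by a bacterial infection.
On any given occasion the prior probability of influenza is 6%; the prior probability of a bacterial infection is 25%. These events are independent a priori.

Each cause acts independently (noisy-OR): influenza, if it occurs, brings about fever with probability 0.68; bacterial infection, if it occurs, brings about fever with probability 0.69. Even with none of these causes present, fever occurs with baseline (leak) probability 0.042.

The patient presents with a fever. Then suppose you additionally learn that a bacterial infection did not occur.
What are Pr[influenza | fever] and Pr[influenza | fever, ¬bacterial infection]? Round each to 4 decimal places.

Under noisy-OR, P(fever | causes) = 1 − (1−0.042)·∏(1−qᵢ) over the active causes.
Weight on influenza=true, given the evidence: 0.031205 + 0.013574 = 0.044779
Denominator P(fever): 0.042×0.94×0.75 + 0.70302×0.94×0.25 + 0.69344×0.06×0.75 + 0.904966×0.06×0.25 = 0.239599
P(influenza | fever) = 0.044779/0.239599 ≈ 0.1869

Now condition on the additional information:
P(fever | ¬bacterial infection) = 0.042·0.94 + 0.69344·0.06 = 0.039480 + 0.041606 = 0.081086
Of this, 0.041606 comes from 0.69344·0.06 (the influenza=true cases).
Hence the posterior is 0.041606/0.081086 ≈ 0.5131.

Pr[influenza | fever] ≈ 0.1869; Pr[influenza | fever, ¬bacterial infection] ≈ 0.5131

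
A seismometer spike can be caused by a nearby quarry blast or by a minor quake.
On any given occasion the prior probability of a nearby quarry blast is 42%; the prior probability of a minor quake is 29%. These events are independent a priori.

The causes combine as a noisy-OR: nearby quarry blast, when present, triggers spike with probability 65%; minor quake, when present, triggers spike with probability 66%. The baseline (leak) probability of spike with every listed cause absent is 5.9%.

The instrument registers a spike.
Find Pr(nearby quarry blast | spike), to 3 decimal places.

Under noisy-OR, P(spike | causes) = 1 − (1−0.059)·∏(1−qᵢ) over the active causes.
Sum P(spike|·) weighted by the priors over the 4 (nearby quarry blast, minor quake) configurations:
  P(spike) = 0.059·0.58·0.71 + 0.68006·0.58·0.29 + 0.67065·0.42·0.71 + 0.888021·0.42·0.29
        = 0.024296 + 0.114386 + 0.199988 + 0.108161 = 0.446831
Keeping only the nearby quarry blast-present terms gives 0.308149, so
  P(nearby quarry blast | spike) = 0.308149 / 0.446831 ≈ 0.690

Pr(nearby quarry blast | spike) ≈ 0.690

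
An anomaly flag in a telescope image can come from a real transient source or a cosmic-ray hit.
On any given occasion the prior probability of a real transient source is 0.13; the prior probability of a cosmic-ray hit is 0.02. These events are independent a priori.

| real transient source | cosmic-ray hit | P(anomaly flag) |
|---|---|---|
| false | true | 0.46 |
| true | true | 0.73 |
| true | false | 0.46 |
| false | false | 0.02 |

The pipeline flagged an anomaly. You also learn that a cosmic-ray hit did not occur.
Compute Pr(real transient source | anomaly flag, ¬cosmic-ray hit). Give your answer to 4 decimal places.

Sum P(anomaly flag|·) weighted by the priors over both values of real transient source:
  P(anomaly flag | ¬cosmic-ray hit) = 0.02×0.87 + 0.46×0.13
        = 0.017400 + 0.059800 = 0.077200
Configurations with real transient source contribute 0.059800, so
  P(real transient source | anomaly flag, ¬cosmic-ray hit) = 0.059800 / 0.077200 ≈ 0.7746

Pr(real transient source | anomaly flag, ¬cosmic-ray hit) ≈ 0.7746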